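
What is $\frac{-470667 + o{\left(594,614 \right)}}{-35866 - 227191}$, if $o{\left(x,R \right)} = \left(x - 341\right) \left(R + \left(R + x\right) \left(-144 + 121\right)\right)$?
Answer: $\frac{7344677}{263057} \approx 27.92$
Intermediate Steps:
$o{\left(x,R \right)} = \left(-341 + x\right) \left(- 23 x - 22 R\right)$ ($o{\left(x,R \right)} = \left(-341 + x\right) \left(R + \left(R + x\right) \left(-23\right)\right) = \left(-341 + x\right) \left(R - \left(23 R + 23 x\right)\right) = \left(-341 + x\right) \left(- 23 x - 22 R\right)$)
$\frac{-470667 + o{\left(594,614 \right)}}{-35866 - 227191} = \frac{-470667 + \left(- 23 \cdot 594^{2} + 7502 \cdot 614 + 7843 \cdot 594 - 13508 \cdot 594\right)}{-35866 - 227191} = \frac{-470667 + \left(\left(-23\right) 352836 + 4606228 + 4658742 - 8023752\right)}{-263057} = \left(-470667 + \left(-8115228 + 4606228 + 4658742 - 8023752\right)\right) \left(- \frac{1}{263057}\right) = \left(-470667 - 6874010\right) \left(- \frac{1}{263057}\right) = \left(-7344677\right) \left(- \frac{1}{263057}\right) = \frac{7344677}{263057}$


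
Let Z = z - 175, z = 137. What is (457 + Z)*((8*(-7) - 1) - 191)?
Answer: -103912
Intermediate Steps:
Z = -38 (Z = 137 - 175 = -38)
(457 + Z)*((8*(-7) - 1) - 191) = (457 - 38)*((8*(-7) - 1) - 191) = 419*((-56 - 1) - 191) = 419*(-57 - 191) = 419*(-248) = -103912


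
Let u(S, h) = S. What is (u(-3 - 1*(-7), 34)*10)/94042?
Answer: 20/47021 ≈ 0.00042534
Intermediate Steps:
(u(-3 - 1*(-7), 34)*10)/94042 = ((-3 - 1*(-7))*10)/94042 = ((-3 + 7)*10)*(1/94042) = (4*10)*(1/94042) = 40*(1/94042) = 20/47021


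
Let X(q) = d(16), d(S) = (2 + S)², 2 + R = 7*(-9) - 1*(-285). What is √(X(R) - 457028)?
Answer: 32*I*√446 ≈ 675.8*I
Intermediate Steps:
R = 220 (R = -2 + (7*(-9) - 1*(-285)) = -2 + (-63 + 285) = -2 + 222 = 220)
X(q) = 324 (X(q) = (2 + 16)² = 18² = 324)
√(X(R) - 457028) = √(324 - 457028) = √(-456704) = 32*I*√446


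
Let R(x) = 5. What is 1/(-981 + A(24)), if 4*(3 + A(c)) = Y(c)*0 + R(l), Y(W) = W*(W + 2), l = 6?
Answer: -4/3931 ≈ -0.0010176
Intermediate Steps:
Y(W) = W*(2 + W)
A(c) = -7/4 (A(c) = -3 + ((c*(2 + c))*0 + 5)/4 = -3 + (0 + 5)/4 = -3 + (¼)*5 = -3 + 5/4 = -7/4)
1/(-981 + A(24)) = 1/(-981 - 7/4) = 1/(-3931/4) = -4/3931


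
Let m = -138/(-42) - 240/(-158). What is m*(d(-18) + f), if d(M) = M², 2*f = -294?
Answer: 470289/553 ≈ 850.43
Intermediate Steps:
f = -147 (f = (½)*(-294) = -147)
m = 2657/553 (m = -138*(-1/42) - 240*(-1/158) = 23/7 + 120/79 = 2657/553 ≈ 4.8047)
m*(d(-18) + f) = 2657*((-18)² - 147)/553 = 2657*(324 - 147)/553 = (2657/553)*177 = 470289/553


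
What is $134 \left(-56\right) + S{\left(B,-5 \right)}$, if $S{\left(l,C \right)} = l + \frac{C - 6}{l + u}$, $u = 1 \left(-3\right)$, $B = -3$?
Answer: $- \frac{45031}{6} \approx -7505.2$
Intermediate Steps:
$u = -3$
$S{\left(l,C \right)} = l + \frac{-6 + C}{-3 + l}$ ($S{\left(l,C \right)} = l + \frac{C - 6}{l - 3} = l + \frac{-6 + C}{-3 + l}$)
$134 \left(-56\right) + S{\left(B,-5 \right)} = 134 \left(-56\right) + \frac{-6 - 5 + \left(-3\right)^{2} - -9}{-3 - 3} = -7504 + \frac{-6 - 5 + 9 + 9}{-6} = -7504 - \frac{7}{6} = - \frac{45031}{6}$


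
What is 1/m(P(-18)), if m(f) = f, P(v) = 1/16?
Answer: 16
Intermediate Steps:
P(v) = 1/16
1/m(P(-18)) = 1/(1/16) = 16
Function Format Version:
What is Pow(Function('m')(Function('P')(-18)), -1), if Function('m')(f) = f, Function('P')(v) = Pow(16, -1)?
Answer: 16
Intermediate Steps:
Function('P')(v) = Rational(1, 16)
Pow(Function('m')(Function('P')(-18)), -1) = Pow(Rational(1, 16), -1) = 16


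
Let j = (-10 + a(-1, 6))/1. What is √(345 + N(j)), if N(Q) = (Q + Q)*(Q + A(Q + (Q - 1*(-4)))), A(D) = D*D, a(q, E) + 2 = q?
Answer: I*√11901 ≈ 109.09*I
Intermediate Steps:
a(q, E) = -2 + q
j = -13 (j = (-10 + (-2 - 1))/1 = (-10 - 3)*1 = -13*1 = -13)
A(D) = D²
N(Q) = 2*Q*(Q + (4 + 2*Q)²) (N(Q) = (Q + Q)*(Q + (Q + (Q - 1*(-4)))²) = (2*Q)*(Q + (Q + (Q + 4))²) = (2*Q)*(Q + (Q + (4 + Q))²) = (2*Q)*(Q + (4 + 2*Q)²) = 2*Q*(Q + (4 + 2*Q)²))
√(345 + N(j)) = √(345 + 2*(-13)*(-13 + 4*(2 - 13)²)) = √(345 + 2*(-13)*(-13 + 4*(-11)²)) = √(345 + 2*(-13)*(-13 + 4*121)) = √(345 + 2*(-13)*(-13 + 484)) = √(345 + 2*(-13)*471) = √(345 - 12246) = √(-11901) = I*√11901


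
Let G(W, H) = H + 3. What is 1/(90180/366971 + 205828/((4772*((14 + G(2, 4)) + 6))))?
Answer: 11820502881/21788014727 ≈ 0.54252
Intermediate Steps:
G(W, H) = 3 + H
1/(90180/366971 + 205828/((4772*((14 + G(2, 4)) + 6)))) = 1/(90180/366971 + 205828/((4772*((14 + (3 + 4)) + 6)))) = 1/(90180*(1/366971) + 205828/((4772*((14 + 7) + 6)))) = 1/(90180/366971 + 205828/((4772*(21 + 6)))) = 1/(90180/366971 + 205828/((4772*27))) = 1/(90180/366971 + 205828/128844) = 1/(90180/366971 + 205828*(1/128844)) = 1/(90180/366971 + 51457/32211) = 1/(21788014727/11820502881) = 11820502881/21788014727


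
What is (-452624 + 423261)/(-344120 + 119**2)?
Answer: 29363/329959 ≈ 0.088990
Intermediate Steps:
(-452624 + 423261)/(-344120 + 119**2) = -29363/(-344120 + 14161) = -29363/(-329959) = -29363*(-1/329959) = 29363/329959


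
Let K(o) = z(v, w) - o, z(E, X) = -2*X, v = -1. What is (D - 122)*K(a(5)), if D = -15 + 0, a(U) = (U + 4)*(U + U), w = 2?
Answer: 12878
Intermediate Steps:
a(U) = 2*U*(4 + U) (a(U) = (4 + U)*(2*U) = 2*U*(4 + U))
K(o) = -4 - o (K(o) = -2*2 - o = -4 - o)
D = -15
(D - 122)*K(a(5)) = (-15 - 122)*(-4 - 2*5*(4 + 5)) = -137*(-4 - 2*5*9) = -137*(-4 - 1*90) = -137*(-4 - 90) = -137*(-94) = 12878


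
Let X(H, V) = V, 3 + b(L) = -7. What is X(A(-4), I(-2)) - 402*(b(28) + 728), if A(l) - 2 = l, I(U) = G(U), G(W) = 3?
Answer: -288633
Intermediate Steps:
I(U) = 3
A(l) = 2 + l
b(L) = -10 (b(L) = -3 - 7 = -10)
X(A(-4), I(-2)) - 402*(b(28) + 728) = 3 - 402*(-10 + 728) = 3 - 402*718 = 3 - 288636 = -288633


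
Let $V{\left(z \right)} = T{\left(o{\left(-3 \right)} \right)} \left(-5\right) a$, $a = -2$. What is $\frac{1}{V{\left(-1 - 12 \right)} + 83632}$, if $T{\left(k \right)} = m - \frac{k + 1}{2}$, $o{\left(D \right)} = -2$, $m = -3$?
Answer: $\frac{1}{83607} \approx 1.1961 \cdot 10^{-5}$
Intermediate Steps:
$T{\left(k \right)} = - \frac{7}{2} - \frac{k}{2}$ ($T{\left(k \right)} = -3 - \frac{k + 1}{2} = -3 - \left(1 + k\right) \frac{1}{2} = -3 - \left(\frac{1}{2} + \frac{k}{2}\right) = - \frac{7}{2} - \frac{k}{2}$)
$V{\left(z \right)} = -25$ ($V{\left(z \right)} = \left(- \frac{7}{2} - -1\right) \left(-5\right) \left(-2\right) = \left(- \frac{7}{2} + 1\right) \left(-5\right) \left(-2\right) = \left(- \frac{5}{2}\right) \left(-5\right) \left(-2\right) = \frac{25}{2} \left(-2\right) = -25$)
$\frac{1}{V{\left(-1 - 12 \right)} + 83632} = \frac{1}{-25 + 83632} = \frac{1}{83607}$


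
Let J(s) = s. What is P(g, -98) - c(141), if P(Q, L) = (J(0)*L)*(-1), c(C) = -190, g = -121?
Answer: 190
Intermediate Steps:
P(Q, L) = 0 (P(Q, L) = (0*L)*(-1) = 0*(-1) = 0)
P(g, -98) - c(141) = 0 - 1*(-190) = 0 + 190 = 190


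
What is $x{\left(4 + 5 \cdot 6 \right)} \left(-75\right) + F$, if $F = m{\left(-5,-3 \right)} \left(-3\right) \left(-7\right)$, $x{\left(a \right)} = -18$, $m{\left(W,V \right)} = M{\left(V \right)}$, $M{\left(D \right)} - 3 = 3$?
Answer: $1476$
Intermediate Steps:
$M{\left(D \right)} = 6$ ($M{\left(D \right)} = 3 + 3 = 6$)
$m{\left(W,V \right)} = 6$
$F = 126$ ($F = 6 \left(-3\right) \left(-7\right) = \left(-18\right) \left(-7\right) = 126$)
$x{\left(4 + 5 \cdot 6 \right)} \left(-75\right) + F = \left(-18\right) \left(-75\right) + 126 = 1350 + 126 = 1476$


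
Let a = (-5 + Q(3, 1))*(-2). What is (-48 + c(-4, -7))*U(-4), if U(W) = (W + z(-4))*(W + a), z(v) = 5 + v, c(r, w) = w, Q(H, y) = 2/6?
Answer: 880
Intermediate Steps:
Q(H, y) = 1/3 (Q(H, y) = 2*(1/6) = 1/3)
a = 28/3 (a = (-5 + 1/3)*(-2) = -14/3*(-2) = 28/3 ≈ 9.3333)
U(W) = (1 + W)*(28/3 + W) (U(W) = (W + (5 - 4))*(W + 28/3) = (W + 1)*(28/3 + W) = (1 + W)*(28/3 + W))
(-48 + c(-4, -7))*U(-4) = (-48 - 7)*(28/3 + (-4)**2 + (31/3)*(-4)) = -55*(28/3 + 16 - 124/3) = -55*(-16) = 880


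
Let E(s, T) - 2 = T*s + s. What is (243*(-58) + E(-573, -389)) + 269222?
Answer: 477454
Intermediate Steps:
E(s, T) = 2 + s + T*s (E(s, T) = 2 + (T*s + s) = 2 + (s + T*s) = 2 + s + T*s)
(243*(-58) + E(-573, -389)) + 269222 = (243*(-58) + (2 - 573 - 389*(-573))) + 269222 = (-14094 + (2 - 573 + 222897)) + 269222 = (-14094 + 222326) + 269222 = 208232 + 269222 = 477454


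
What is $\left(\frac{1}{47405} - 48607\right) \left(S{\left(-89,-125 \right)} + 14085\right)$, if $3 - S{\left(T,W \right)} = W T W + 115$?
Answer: $- \frac{3236495547406732}{47405} \approx -6.8273 \cdot 10^{10}$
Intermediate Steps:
$S{\left(T,W \right)} = -112 - T W^{2}$ ($S{\left(T,W \right)} = 3 - \left(W T W + 115\right) = 3 - \left(T W W + 115\right) = 3 - \left(T W^{2} + 115\right) = 3 - \left(115 + T W^{2}\right) = -112 - T W^{2}$)
$\left(\frac{1}{47405} - 48607\right) \left(S{\left(-89,-125 \right)} + 14085\right) = \left(\frac{1}{47405} - 48607\right) \left(\left(-112 - - 89 \left(-125\right)^{2}\right) + 14085\right) = \left(\frac{1}{47405} - 48607\right) \left(\left(-112 - \left(-89\right) 15625\right) + 14085\right) = - \frac{2304214834 \left(\left(-112 + 1390625\right) + 14085\right)}{47405} = - \frac{2304214834 \left(1390513 + 14085\right)}{47405} = \left(- \frac{2304214834}{47405}\right) 1404598 = - \frac{3236495547406732}{47405}$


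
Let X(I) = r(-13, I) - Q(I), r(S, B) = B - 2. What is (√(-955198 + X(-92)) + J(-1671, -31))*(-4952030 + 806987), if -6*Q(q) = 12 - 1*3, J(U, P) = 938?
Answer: -3888050334 - 4145043*I*√3821162/2 ≈ -3.8881e+9 - 4.0513e+9*I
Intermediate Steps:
Q(q) = -3/2 (Q(q) = -(12 - 1*3)/6 = -(12 - 3)/6 = -⅙*9 = -3/2)
r(S, B) = -2 + B
X(I) = -½ + I (X(I) = (-2 + I) - 1*(-3/2) = (-2 + I) + 3/2 = -½ + I)
(√(-955198 + X(-92)) + J(-1671, -31))*(-4952030 + 806987) = (√(-955198 + (-½ - 92)) + 938)*(-4952030 + 806987) = (√(-955198 - 185/2) + 938)*(-4145043) = (√(-1910581/2) + 938)*(-4145043) = (I*√3821162/2 + 938)*(-4145043) = (938 + I*√3821162/2)*(-4145043) = -3888050334 - 4145043*I*√3821162/2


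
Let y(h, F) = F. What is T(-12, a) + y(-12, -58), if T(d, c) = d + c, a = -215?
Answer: -285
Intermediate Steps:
T(d, c) = c + d
T(-12, a) + y(-12, -58) = (-215 - 12) - 58 = -227 - 58 = -285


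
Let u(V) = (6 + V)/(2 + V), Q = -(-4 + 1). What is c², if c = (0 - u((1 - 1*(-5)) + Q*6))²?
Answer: 50625/28561 ≈ 1.7725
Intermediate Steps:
Q = 3 (Q = -1*(-3) = 3)
u(V) = (6 + V)/(2 + V)
c = 225/169 (c = (0 - (6 + ((1 - 1*(-5)) + 3*6))/(2 + ((1 - 1*(-5)) + 3*6)))² = (0 - (6 + ((1 + 5) + 18))/(2 + ((1 + 5) + 18)))² = (0 - (6 + (6 + 18))/(2 + (6 + 18)))² = (0 - (6 + 24)/(2 + 24))² = (0 - 30/26)² = (0 - 1*15/13)² = (0 - 15/13)² = (-15/13)² = 225/169 ≈ 1.3314)
c² = (225/169)² = 50625/28561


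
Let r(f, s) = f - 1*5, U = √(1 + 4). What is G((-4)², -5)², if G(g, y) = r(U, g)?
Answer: (5 - √5)² ≈ 7.6393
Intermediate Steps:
U = √5 ≈ 2.2361
r(f, s) = -5 + f (r(f, s) = f - 5 = -5 + f)
G(g, y) = -5 + √5
G((-4)², -5)² = (-5 + √5)²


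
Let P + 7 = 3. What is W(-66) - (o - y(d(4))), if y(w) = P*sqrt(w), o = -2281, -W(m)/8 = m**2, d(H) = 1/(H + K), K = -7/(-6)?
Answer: -32567 - 4*sqrt(186)/31 ≈ -32569.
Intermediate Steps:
P = -4 (P = -7 + 3 = -4)
K = 7/6 (K = -7*(-1/6) = 7/6 ≈ 1.1667)
d(H) = 1/(7/6 + H) (d(H) = 1/(H + 7/6) = 1/(7/6 + H))
W(m) = -8*m**2
y(w) = -4*sqrt(w)
W(-66) - (o - y(d(4))) = -8*(-66)**2 - (-2281 - (-4)*sqrt(6/(7 + 6*4))) = -8*4356 - (-2281 - (-4)*sqrt(6/(7 + 24))) = -34848 - (-2281 - (-4)*sqrt(6/31)) = -34848 - (-2281 - (-4)*sqrt(186)/31) = -34848 - (-2281 + 4*sqrt(186)/31) = -34848 + (2281 - 4*sqrt(186)/31) = -32567 - 4*sqrt(186)/31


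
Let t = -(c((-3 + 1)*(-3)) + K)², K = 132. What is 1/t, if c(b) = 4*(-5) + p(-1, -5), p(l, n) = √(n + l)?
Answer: I/(2*(-6269*I + 112*√6)) ≈ -7.9605e-5 + 3.4837e-6*I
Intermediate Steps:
p(l, n) = √(l + n)
c(b) = -20 + I*√6 (c(b) = 4*(-5) + √(-1 - 5) = -20 + √(-6) = -20 + I*√6)
t = -(112 + I*√6)² (t = -((-20 + I*√6) + 132)² = -(112 + I*√6)² ≈ -12538.0 - 548.69*I)
1/t = 1/(-(112 + I*√6)²) = -1/(112 + I*√6)²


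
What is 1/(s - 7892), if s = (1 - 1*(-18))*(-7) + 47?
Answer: -1/7978 ≈ -0.00012534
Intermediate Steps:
s = -86 (s = (1 + 18)*(-7) + 47 = 19*(-7) + 47 = -133 + 47 = -86)
1/(s - 7892) = 1/(-86 - 7892) = 1/(-7978) = -1/7978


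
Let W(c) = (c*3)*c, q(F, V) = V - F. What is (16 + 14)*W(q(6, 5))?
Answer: 90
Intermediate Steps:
W(c) = 3*c**2 (W(c) = (3*c)*c = 3*c**2)
(16 + 14)*W(q(6, 5)) = (16 + 14)*(3*(5 - 1*6)**2) = 30*(3*(5 - 6)**2) = 30*(3*(-1)**2) = 30*(3*1) = 30*3 = 90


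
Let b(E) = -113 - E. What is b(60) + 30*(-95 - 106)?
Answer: -6203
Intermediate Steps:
b(60) + 30*(-95 - 106) = (-113 - 1*60) + 30*(-95 - 106) = (-113 - 60) + 30*(-201) = -173 - 6030 = -6203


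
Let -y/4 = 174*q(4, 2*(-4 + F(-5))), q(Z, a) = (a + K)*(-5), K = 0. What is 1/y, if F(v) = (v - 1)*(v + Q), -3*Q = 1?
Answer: 1/194880 ≈ 5.1314e-6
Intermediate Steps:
Q = -1/3 (Q = -1/3*1 = -1/3 ≈ -0.33333)
F(v) = (-1 + v)*(-1/3 + v) (F(v) = (v - 1)*(v - 1/3) = (-1 + v)*(-1/3 + v))
q(Z, a) = -5*a (q(Z, a) = (a + 0)*(-5) = a*(-5) = -5*a)
y = 194880 (y = -696*(-10*(-4 + (1/3 + (-5)**2 - 4/3*(-5)))) = -696*(-10*(-4 + (1/3 + 25 + 20/3))) = -696*(-10*(-4 + 32)) = -696*(-10*28) = -696*(-5*56) = -696*(-280) = -4*(-48720) = 194880)
1/y = 1/194880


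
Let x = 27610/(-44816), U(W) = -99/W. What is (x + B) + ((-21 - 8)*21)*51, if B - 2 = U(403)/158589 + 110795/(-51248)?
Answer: -31660952409061553671/1019355398953424 ≈ -31060.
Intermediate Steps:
B = -58933945365/363925526224 (B = 2 + (-99/403/158589 + 110795/(-51248)) = 2 + (-99*1/403*(1/158589) + 110795*(-1/51248)) = 2 + (-99/403*1/158589 - 110795/51248) = 2 + (-11/7101263 - 110795/51248) = 2 - 786784997813/363925526224 = -58933945365/363925526224 ≈ -0.16194)
x = -13805/22408 (x = 27610*(-1/44816) = -13805/22408 ≈ -0.61607)
(x + B) + ((-21 - 8)*21)*51 = (-13805/22408 - 58933945365/363925526224) + ((-21 - 8)*21)*51 = -793072967157655/1019355398953424 - 29*21*51 = -793072967157655/1019355398953424 - 609*51 = -793072967157655/1019355398953424 - 31059 = -31660952409061553671/1019355398953424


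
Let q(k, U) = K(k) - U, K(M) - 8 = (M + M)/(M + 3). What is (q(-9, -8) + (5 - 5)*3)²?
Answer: 361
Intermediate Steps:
K(M) = 8 + 2*M/(3 + M) (K(M) = 8 + (M + M)/(M + 3) = 8 + (2*M)/(3 + M) = 8 + 2*M/(3 + M))
q(k, U) = -U + 2*(12 + 5*k)/(3 + k) (q(k, U) = 2*(12 + 5*k)/(3 + k) - U = -U + 2*(12 + 5*k)/(3 + k))
(q(-9, -8) + (5 - 5)*3)² = ((24 + 10*(-9) - 1*(-8)*(3 - 9))/(3 - 9) + (5 - 5)*3)² = ((24 - 90 - 1*(-8)*(-6))/(-6) + 0*3)² = (-(24 - 90 - 48)/6 + 0)² = (-⅙*(-114) + 0)² = (19 + 0)² = 19² = 361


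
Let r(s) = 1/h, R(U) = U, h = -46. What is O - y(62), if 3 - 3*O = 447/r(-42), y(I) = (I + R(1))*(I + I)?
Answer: -957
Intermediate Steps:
y(I) = 2*I*(1 + I) (y(I) = (I + 1)*(I + I) = (1 + I)*(2*I) = 2*I*(1 + I))
r(s) = -1/46 (r(s) = 1/(-46) = -1/46)
O = 6855 (O = 1 - 149/(-1/46) = 1 - 149*(-46) = 1 - ⅓*(-20562) = 1 + 6854 = 6855)
O - y(62) = 6855 - 2*62*(1 + 62) = 6855 - 2*62*63 = 6855 - 1*7812 = 6855 - 7812 = -957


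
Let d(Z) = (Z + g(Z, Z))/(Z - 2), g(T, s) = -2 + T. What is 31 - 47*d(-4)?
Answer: -142/3 ≈ -47.333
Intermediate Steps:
d(Z) = (-2 + 2*Z)/(-2 + Z) (d(Z) = (Z + (-2 + Z))/(Z - 2) = (-2 + 2*Z)/(-2 + Z))
31 - 47*d(-4) = 31 - 94*(-1 - 4)/(-2 - 4) = 31 - 94*(-5)/(-6) = 31 - 94*(-1)*(-5)/6 = 31 - 47*5/3 = 31 - 235/3 = -142/3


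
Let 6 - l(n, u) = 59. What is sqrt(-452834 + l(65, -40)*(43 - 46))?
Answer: 5*I*sqrt(18107) ≈ 672.81*I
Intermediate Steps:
l(n, u) = -53 (l(n, u) = 6 - 1*59 = 6 - 59 = -53)
sqrt(-452834 + l(65, -40)*(43 - 46)) = sqrt(-452834 - 53*(43 - 46)) = sqrt(-452834 - 53*(-3)) = sqrt(-452834 + 159) = sqrt(-452675) = 5*I*sqrt(18107)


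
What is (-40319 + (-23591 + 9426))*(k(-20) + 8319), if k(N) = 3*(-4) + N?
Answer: -451508908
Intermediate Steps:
k(N) = -12 + N
(-40319 + (-23591 + 9426))*(k(-20) + 8319) = (-40319 + (-23591 + 9426))*((-12 - 20) + 8319) = (-40319 - 14165)*(-32 + 8319) = -54484*8287 = -451508908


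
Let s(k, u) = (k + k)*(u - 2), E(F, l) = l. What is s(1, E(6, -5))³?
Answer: -2744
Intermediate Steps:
s(k, u) = 2*k*(-2 + u) (s(k, u) = (2*k)*(-2 + u) = 2*k*(-2 + u))
s(1, E(6, -5))³ = (2*1*(-2 - 5))³ = (2*1*(-7))³ = (-14)³ = -2744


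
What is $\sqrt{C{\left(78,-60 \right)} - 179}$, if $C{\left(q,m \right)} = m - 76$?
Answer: $3 i \sqrt{35} \approx 17.748 i$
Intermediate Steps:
$C{\left(q,m \right)} = -76 + m$
$\sqrt{C{\left(78,-60 \right)} - 179} = \sqrt{\left(-76 - 60\right) - 179} = \sqrt{-136 - 179} = \sqrt{-315} = 3 i \sqrt{35}$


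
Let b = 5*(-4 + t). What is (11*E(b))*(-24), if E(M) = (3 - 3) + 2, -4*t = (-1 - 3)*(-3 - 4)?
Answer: -528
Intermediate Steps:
t = -7 (t = -(-1 - 3)*(-3 - 4)/4 = -(-1)*(-7) = -¼*28 = -7)
b = -55 (b = 5*(-4 - 7) = 5*(-11) = -55)
E(M) = 2 (E(M) = 0 + 2 = 2)
(11*E(b))*(-24) = (11*2)*(-24) = 22*(-24) = -528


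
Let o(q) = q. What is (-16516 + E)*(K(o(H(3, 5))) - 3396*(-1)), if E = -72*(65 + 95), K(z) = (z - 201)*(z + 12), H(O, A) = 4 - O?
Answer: -22316656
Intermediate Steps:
K(z) = (-201 + z)*(12 + z)
E = -11520 (E = -72*160 = -11520)
(-16516 + E)*(K(o(H(3, 5))) - 3396*(-1)) = (-16516 - 11520)*((-2412 + (4 - 1*3)**2 - 189*(4 - 1*3)) - 3396*(-1)) = -28036*((-2412 + (4 - 3)**2 - 189*(4 - 3)) + 3396) = -28036*((-2412 + 1**2 - 189*1) + 3396) = -28036*((-2412 + 1 - 189) + 3396) = -28036*(-2600 + 3396) = -28036*796 = -22316656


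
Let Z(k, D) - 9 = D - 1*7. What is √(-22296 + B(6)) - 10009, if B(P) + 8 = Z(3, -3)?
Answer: -10009 + I*√22305 ≈ -10009.0 + 149.35*I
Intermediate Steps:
Z(k, D) = 2 + D (Z(k, D) = 9 + (D - 1*7) = 9 + (D - 7) = 9 + (-7 + D) = 2 + D)
B(P) = -9 (B(P) = -8 + (2 - 3) = -8 - 1 = -9)
√(-22296 + B(6)) - 10009 = √(-22296 - 9) - 10009 = √(-22305) - 10009 = I*√22305 - 10009 = -10009 + I*√22305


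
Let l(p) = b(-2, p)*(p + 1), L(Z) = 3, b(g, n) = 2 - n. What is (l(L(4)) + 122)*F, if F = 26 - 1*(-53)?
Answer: 9322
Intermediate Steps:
l(p) = (1 + p)*(2 - p) (l(p) = (2 - p)*(p + 1) = (2 - p)*(1 + p) = (1 + p)*(2 - p))
F = 79 (F = 26 + 53 = 79)
(l(L(4)) + 122)*F = ((2 + 3 - 1*3²) + 122)*79 = ((2 + 3 - 1*9) + 122)*79 = ((2 + 3 - 9) + 122)*79 = (-4 + 122)*79 = 118*79 = 9322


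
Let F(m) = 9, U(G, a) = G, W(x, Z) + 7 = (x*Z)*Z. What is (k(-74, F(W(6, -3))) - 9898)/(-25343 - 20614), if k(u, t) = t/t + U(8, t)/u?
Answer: 366193/1700409 ≈ 0.21536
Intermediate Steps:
W(x, Z) = -7 + x*Z² (W(x, Z) = -7 + (x*Z)*Z = -7 + (Z*x)*Z = -7 + x*Z²)
k(u, t) = 1 + 8/u (k(u, t) = t/t + 8/u = 1 + 8/u)
(k(-74, F(W(6, -3))) - 9898)/(-25343 - 20614) = ((8 - 74)/(-74) - 9898)/(-25343 - 20614) = (-1/74*(-66) - 9898)/(-45957) = (33/37 - 9898)*(-1/45957) = -366193/37*(-1/45957) = 366193/1700409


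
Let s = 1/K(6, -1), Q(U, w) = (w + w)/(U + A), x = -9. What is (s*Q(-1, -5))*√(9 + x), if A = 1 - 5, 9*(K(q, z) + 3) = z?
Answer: 0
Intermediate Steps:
K(q, z) = -3 + z/9
A = -4
Q(U, w) = 2*w/(-4 + U) (Q(U, w) = (w + w)/(U - 4) = (2*w)/(-4 + U) = 2*w/(-4 + U))
s = -9/28 (s = 1/(-3 + (⅑)*(-1)) = 1/(-3 - ⅑) = 1/(-28/9) = -9/28 ≈ -0.32143)
(s*Q(-1, -5))*√(9 + x) = (-9*(-5)/(14*(-4 - 1)))*√(9 - 9) = (-9*(-5)/(14*(-5)))*√0 = -9*(-5)*(-1)/(14*5)*0 = -9/28*2*0 = -9/14*0 = 0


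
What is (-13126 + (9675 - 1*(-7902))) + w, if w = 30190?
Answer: 34641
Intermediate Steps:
(-13126 + (9675 - 1*(-7902))) + w = (-13126 + (9675 - 1*(-7902))) + 30190 = (-13126 + (9675 + 7902)) + 30190 = (-13126 + 17577) + 30190 = 4451 + 30190 = 34641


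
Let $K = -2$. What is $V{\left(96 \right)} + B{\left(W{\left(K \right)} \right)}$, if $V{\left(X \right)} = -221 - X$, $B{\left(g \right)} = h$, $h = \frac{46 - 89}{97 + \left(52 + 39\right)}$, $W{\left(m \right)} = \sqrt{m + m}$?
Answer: $- \frac{59639}{188} \approx -317.23$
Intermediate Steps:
$W{\left(m \right)} = \sqrt{2} \sqrt{m}$ ($W{\left(m \right)} = \sqrt{2 m} = \sqrt{2} \sqrt{m}$)
$h = - \frac{43}{188}$ ($h = - \frac{43}{97 + 91} = - \frac{43}{188} \approx -0.22872$)
$B{\left(g \right)} = - \frac{43}{188}$
$V{\left(96 \right)} + B{\left(W{\left(K \right)} \right)} = \left(-221 - 96\right) - \frac{43}{188} = -317 - \frac{43}{188} = - \frac{59639}{188}$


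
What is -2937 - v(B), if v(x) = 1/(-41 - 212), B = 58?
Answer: -743060/253 ≈ -2937.0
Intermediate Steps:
v(x) = -1/253 (v(x) = 1/(-253) = -1/253)
-2937 - v(B) = -2937 - 1*(-1/253) = -2937 + 1/253 = -743060/253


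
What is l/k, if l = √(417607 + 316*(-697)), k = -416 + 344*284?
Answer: √197355/97280 ≈ 0.0045667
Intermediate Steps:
k = 97280 (k = -416 + 97696 = 97280)
l = √197355 (l = √(417607 - 220252) = √197355 ≈ 444.25)
l/k = √197355/97280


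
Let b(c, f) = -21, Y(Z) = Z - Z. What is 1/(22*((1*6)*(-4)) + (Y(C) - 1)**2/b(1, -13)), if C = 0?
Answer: -21/11089 ≈ -0.0018938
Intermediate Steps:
Y(Z) = 0
1/(22*((1*6)*(-4)) + (Y(C) - 1)**2/b(1, -13)) = 1/(22*((1*6)*(-4)) + (0 - 1)**2/(-21)) = 1/(22*(6*(-4)) + (-1)**2*(-1/21)) = 1/(22*(-24) + 1*(-1/21)) = 1/(-528 - 1/21) = 1/(-11089/21) = -21/11089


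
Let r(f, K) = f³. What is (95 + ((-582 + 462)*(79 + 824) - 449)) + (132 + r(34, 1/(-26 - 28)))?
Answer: -69278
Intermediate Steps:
(95 + ((-582 + 462)*(79 + 824) - 449)) + (132 + r(34, 1/(-26 - 28))) = (95 + ((-582 + 462)*(79 + 824) - 449)) + (132 + 34³) = (95 + (-120*903 - 449)) + (132 + 39304) = (95 + (-108360 - 449)) + 39436 = (95 - 108809) + 39436 = -108714 + 39436 = -69278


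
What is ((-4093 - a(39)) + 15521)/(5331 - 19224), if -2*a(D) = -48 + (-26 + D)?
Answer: -7607/9262 ≈ -0.82131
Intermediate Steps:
a(D) = 37 - D/2 (a(D) = -(-48 + (-26 + D))/2 = -(-74 + D)/2 = 37 - D/2)
((-4093 - a(39)) + 15521)/(5331 - 19224) = ((-4093 - (37 - ½*39)) + 15521)/(5331 - 19224) = ((-4093 - (37 - 39/2)) + 15521)/(-13893) = ((-4093 - 1*35/2) + 15521)*(-1/13893) = ((-4093 - 35/2) + 15521)*(-1/13893) = (-8221/2 + 15521)*(-1/13893) = (22821/2)*(-1/13893) = -7607/9262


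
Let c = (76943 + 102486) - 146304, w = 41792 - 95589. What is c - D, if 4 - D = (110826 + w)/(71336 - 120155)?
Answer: 1616877070/48819 ≈ 33120.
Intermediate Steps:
w = -53797
D = 252305/48819 (D = 4 - (110826 - 53797)/(71336 - 120155) = 4 - 57029/(-48819) = 4 - 57029*(-1)/48819 = 4 - 1*(-57029/48819) = 4 + 57029/48819 = 252305/48819 ≈ 5.1682)
c = 33125 (c = 179429 - 146304 = 33125)
c - D = 33125 - 1*252305/48819 = 33125 - 252305/48819 = 1616877070/48819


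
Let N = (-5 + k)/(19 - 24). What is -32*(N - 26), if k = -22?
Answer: 3296/5 ≈ 659.20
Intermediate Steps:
N = 27/5 (N = (-5 - 22)/(19 - 24) = -27/(-5) = -27*(-⅕) = 27/5 ≈ 5.4000)
-32*(N - 26) = -32*(27/5 - 26) = -32*(-103/5) = 3296/5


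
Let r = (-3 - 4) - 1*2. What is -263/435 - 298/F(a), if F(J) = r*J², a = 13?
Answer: -90131/220545 ≈ -0.40867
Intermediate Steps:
r = -9 (r = -7 - 2 = -9)
F(J) = -9*J²
-263/435 - 298/F(a) = -263/435 - 298/((-9*13²)) = -263*1/435 - 298/((-9*169)) = -263/435 - 298/(-1521) = -263/435 - 298*(-1/1521) = -263/435 + 298/1521 = -90131/220545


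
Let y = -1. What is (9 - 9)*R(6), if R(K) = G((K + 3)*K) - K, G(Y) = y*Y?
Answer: 0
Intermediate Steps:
G(Y) = -Y
R(K) = -K - K*(3 + K) (R(K) = -(K + 3)*K - K = -(3 + K)*K - K = -K*(3 + K) - K = -K - K*(3 + K))
(9 - 9)*R(6) = (9 - 9)*(6*(-4 - 1*6)) = 0*(6*(-4 - 6)) = 0*(6*(-10)) = 0*(-60) = 0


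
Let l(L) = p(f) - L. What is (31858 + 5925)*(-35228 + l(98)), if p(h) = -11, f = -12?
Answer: -1335137871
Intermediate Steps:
l(L) = -11 - L
(31858 + 5925)*(-35228 + l(98)) = (31858 + 5925)*(-35228 + (-11 - 1*98)) = 37783*(-35228 + (-11 - 98)) = 37783*(-35228 - 109) = 37783*(-35337) = -1335137871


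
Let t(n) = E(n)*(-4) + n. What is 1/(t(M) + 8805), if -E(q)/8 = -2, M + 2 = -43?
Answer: 1/8696 ≈ 0.00011500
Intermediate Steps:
M = -45 (M = -2 - 43 = -45)
E(q) = 16 (E(q) = -8*(-2) = 16)
t(n) = -64 + n (t(n) = 16*(-4) + n = -64 + n)
1/(t(M) + 8805) = 1/((-64 - 45) + 8805) = 1/(-109 + 8805) = 1/8696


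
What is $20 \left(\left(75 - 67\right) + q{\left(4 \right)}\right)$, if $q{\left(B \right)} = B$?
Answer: $240$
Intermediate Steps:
$20 \left(\left(75 - 67\right) + q{\left(4 \right)}\right) = 20 \left(\left(75 - 67\right) + 4\right) = 20 \left(8 + 4\right) = 20 \cdot 12 = 240$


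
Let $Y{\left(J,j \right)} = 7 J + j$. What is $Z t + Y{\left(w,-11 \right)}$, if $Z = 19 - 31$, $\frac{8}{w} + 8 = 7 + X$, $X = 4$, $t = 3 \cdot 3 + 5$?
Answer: $- \frac{481}{3} \approx -160.33$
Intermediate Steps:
$t = 14$ ($t = 9 + 5 = 14$)
$w = \frac{8}{3}$ ($w = \frac{8}{-8 + \left(7 + 4\right)} = \frac{8}{-8 + 11} = \frac{8}{3} \approx 2.6667$)
$Z = -12$ ($Z = 19 - 31 = -12$)
$Y{\left(J,j \right)} = j + 7 J$
$Z t + Y{\left(w,-11 \right)} = \left(-12\right) 14 + \left(-11 + 7 \cdot \frac{8}{3}\right) = -168 + \left(-11 + \frac{56}{3}\right) = -168 + \frac{23}{3} = - \frac{481}{3}$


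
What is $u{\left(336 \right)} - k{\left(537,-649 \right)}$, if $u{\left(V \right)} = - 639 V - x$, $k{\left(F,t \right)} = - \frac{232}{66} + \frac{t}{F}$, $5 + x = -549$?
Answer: $- \frac{421652049}{1969} \approx -2.1415 \cdot 10^{5}$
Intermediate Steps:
$x = -554$ ($x = -5 - 549 = -554$)
$k{\left(F,t \right)} = - \frac{116}{33} + \frac{t}{F}$ ($k{\left(F,t \right)} = \left(-232\right) \frac{1}{66} + \frac{t}{F} = - \frac{116}{33} + \frac{t}{F}$)
$u{\left(V \right)} = 554 - 639 V$ ($u{\left(V \right)} = - 639 V - -554 = - 639 V + 554 = 554 - 639 V$)
$u{\left(336 \right)} - k{\left(537,-649 \right)} = \left(554 - 214704\right) - \left(- \frac{116}{33} - \frac{649}{537}\right) = -214150 - \left(- \frac{116}{33} - \frac{649}{537}\right) = -214150 - - \frac{9301}{1969} = -214150 + \frac{9301}{1969} = - \frac{421652049}{1969}$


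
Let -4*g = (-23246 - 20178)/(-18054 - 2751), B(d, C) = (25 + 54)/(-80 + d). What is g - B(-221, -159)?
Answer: -1624061/6262305 ≈ -0.25934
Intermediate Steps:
B(d, C) = 79/(-80 + d)
g = -10856/20805 (g = -(-23246 - 20178)/(4*(-18054 - 2751)) = -(-10856)/(-20805) = -(-10856)*(-1)/20805 = -1/4*43424/20805 = -10856/20805 ≈ -0.52180)
g - B(-221, -159) = -10856/20805 - 79/(-80 - 221) = -10856/20805 - 79/(-301) = -10856/20805 - 79*(-1)/301 = -10856/20805 - 1*(-79/301) = -10856/20805 + 79/301 = -1624061/6262305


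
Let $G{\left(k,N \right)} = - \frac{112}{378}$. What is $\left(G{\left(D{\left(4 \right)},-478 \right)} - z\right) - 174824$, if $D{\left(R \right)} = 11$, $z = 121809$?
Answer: $- \frac{8009099}{27} \approx -2.9663 \cdot 10^{5}$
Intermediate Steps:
$G{\left(k,N \right)} = - \frac{8}{27}$ ($G{\left(k,N \right)} = \left(-112\right) \frac{1}{378} = - \frac{8}{27}$)
$\left(G{\left(D{\left(4 \right)},-478 \right)} - z\right) - 174824 = \left(- \frac{8}{27} - 121809\right) - 174824 = - \frac{3288851}{27} - 174824 = - \frac{8009099}{27}$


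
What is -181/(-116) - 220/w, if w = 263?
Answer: 22083/30508 ≈ 0.72384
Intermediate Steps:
-181/(-116) - 220/w = -181/(-116) - 220/263 = -181*(-1/116) - 220*1/263 = 181/116 - 220/263 = 22083/30508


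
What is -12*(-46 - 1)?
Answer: 564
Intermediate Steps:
-12*(-46 - 1) = -12*(-47) = 564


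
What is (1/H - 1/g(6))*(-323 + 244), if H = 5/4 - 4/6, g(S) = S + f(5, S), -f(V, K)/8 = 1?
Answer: -2449/14 ≈ -174.93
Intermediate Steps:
f(V, K) = -8 (f(V, K) = -8*1 = -8)
g(S) = -8 + S (g(S) = S - 8 = -8 + S)
H = 7/12 (H = 5*(¼) - 4*⅙ = 5/4 - ⅔ = 7/12 ≈ 0.58333)
(1/H - 1/g(6))*(-323 + 244) = (1/(7/12) - 1/(-8 + 6))*(-323 + 244) = (1*(12/7) - 1/(-2))*(-79) = (12/7 - 1*(-½))*(-79) = (12/7 + ½)*(-79) = (31/14)*(-79) = -2449/14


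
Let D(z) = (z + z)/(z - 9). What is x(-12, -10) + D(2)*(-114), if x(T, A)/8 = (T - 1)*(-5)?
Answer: 4096/7 ≈ 585.14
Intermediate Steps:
x(T, A) = 40 - 40*T (x(T, A) = 8*((T - 1)*(-5)) = 8*((-1 + T)*(-5)) = 8*(5 - 5*T) = 40 - 40*T)
D(z) = 2*z/(-9 + z) (D(z) = (2*z)/(-9 + z) = 2*z/(-9 + z))
x(-12, -10) + D(2)*(-114) = (40 - 40*(-12)) + (2*2/(-9 + 2))*(-114) = (40 + 480) + (2*2/(-7))*(-114) = 520 + (2*2*(-1/7))*(-114) = 520 - 4/7*(-114) = 520 + 456/7 = 4096/7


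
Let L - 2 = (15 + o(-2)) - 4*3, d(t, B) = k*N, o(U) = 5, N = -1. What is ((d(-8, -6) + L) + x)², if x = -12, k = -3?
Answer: 1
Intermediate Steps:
d(t, B) = 3 (d(t, B) = -3*(-1) = 3)
L = 10 (L = 2 + ((15 + 5) - 4*3) = 2 + (20 - 12) = 2 + 8 = 10)
((d(-8, -6) + L) + x)² = ((3 + 10) - 12)² = (13 - 12)² = 1² = 1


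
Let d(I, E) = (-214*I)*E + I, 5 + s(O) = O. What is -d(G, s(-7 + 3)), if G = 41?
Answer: -79007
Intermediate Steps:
s(O) = -5 + O
d(I, E) = I - 214*E*I (d(I, E) = -214*E*I + I = I - 214*E*I)
-d(G, s(-7 + 3)) = -41*(1 - 214*(-5 + (-7 + 3))) = -41*(1 - 214*(-5 - 4)) = -41*(1 - 214*(-9)) = -41*(1 + 1926) = -41*1927 = -1*79007 = -79007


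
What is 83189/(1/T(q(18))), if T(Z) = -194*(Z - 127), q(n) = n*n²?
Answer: -92071089530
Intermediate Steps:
q(n) = n³
T(Z) = 24638 - 194*Z (T(Z) = -194*(-127 + Z) = 24638 - 194*Z)
83189/(1/T(q(18))) = 83189/(1/(24638 - 194*18³)) = 83189/(1/(24638 - 194*5832)) = 83189/(1/(24638 - 1131408)) = 83189/(1/(-1106770)) = 83189/(-1/1106770) = 83189*(-1106770) = -92071089530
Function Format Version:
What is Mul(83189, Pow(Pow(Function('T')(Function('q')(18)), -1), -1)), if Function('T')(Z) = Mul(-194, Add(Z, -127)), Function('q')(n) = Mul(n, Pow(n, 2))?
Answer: -92071089530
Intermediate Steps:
Function('q')(n) = Pow(n, 3)
Function('T')(Z) = Add(24638, Mul(-194, Z)) (Function('T')(Z) = Mul(-194, Add(-127, Z)) = Add(24638, Mul(-194, Z)))
Mul(83189, Pow(Pow(Function('T')(Function('q')(18)), -1), -1)) = Mul(83189, Pow(Pow(Add(24638, Mul(-194, Pow(18, 3))), -1), -1)) = Mul(83189, Pow(Pow(Add(24638, Mul(-194, 5832)), -1), -1)) = Mul(83189, Pow(Pow(Add(24638, -1131408), -1), -1)) = Mul(83189, Pow(Pow(-1106770, -1), -1)) = Mul(83189, Pow(Rational(-1, 1106770), -1)) = Mul(83189, -1106770) = -92071089530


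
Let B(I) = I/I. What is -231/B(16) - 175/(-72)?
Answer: -16457/72 ≈ -228.57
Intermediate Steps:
B(I) = 1
-231/B(16) - 175/(-72) = -231/1 - 175/(-72) = -231*1 - 175*(-1/72) = -231 + 175/72 = -16457/72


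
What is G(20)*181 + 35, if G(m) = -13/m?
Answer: -1653/20 ≈ -82.650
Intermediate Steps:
G(20)*181 + 35 = -13/20*181 + 35 = -2353/20 + 35 = -1653/20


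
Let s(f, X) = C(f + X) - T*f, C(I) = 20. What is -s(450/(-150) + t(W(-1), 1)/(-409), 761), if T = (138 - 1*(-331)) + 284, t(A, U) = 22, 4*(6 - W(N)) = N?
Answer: -948677/409 ≈ -2319.5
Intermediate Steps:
W(N) = 6 - N/4
T = 753 (T = (138 + 331) + 284 = 469 + 284 = 753)
s(f, X) = 20 - 753*f
-s(450/(-150) + t(W(-1), 1)/(-409), 761) = -(20 - 753*(450/(-150) + 22/(-409))) = -(20 - 753*(450*(-1/150) + 22*(-1/409))) = -(20 - 753*(-3 - 22/409)) = -(20 - 753*(-1249/409)) = -(20 + 940497/409) = -1*948677/409 = -948677/409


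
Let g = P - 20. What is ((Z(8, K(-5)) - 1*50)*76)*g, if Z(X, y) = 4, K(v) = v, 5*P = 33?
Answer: 234232/5 ≈ 46846.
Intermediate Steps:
P = 33/5 (P = (⅕)*33 = 33/5 ≈ 6.6000)
g = -67/5 (g = 33/5 - 20 = -67/5 ≈ -13.400)
((Z(8, K(-5)) - 1*50)*76)*g = ((4 - 1*50)*76)*(-67/5) = ((4 - 50)*76)*(-67/5) = -46*76*(-67/5) = -3496*(-67/5) = 234232/5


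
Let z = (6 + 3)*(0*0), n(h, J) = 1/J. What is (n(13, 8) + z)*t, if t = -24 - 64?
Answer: -11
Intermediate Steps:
t = -88
z = 0 (z = 9*0 = 0)
(n(13, 8) + z)*t = (1/8 + 0)*(-88) = (1/8)*(-88) = -11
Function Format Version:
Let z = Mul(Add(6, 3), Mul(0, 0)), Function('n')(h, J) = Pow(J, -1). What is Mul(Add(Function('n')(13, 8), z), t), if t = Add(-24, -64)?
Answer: -11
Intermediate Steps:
t = -88
z = 0 (z = Mul(9, 0) = 0)
Mul(Add(Function('n')(13, 8), z), t) = Mul(Add(Pow(8, -1), 0), -88) = Mul(Add(Rational(1, 8), 0), -88) = Mul(Rational(1, 8), -88) = -11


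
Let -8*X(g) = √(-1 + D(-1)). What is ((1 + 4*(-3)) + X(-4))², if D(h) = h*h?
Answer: 121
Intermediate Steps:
D(h) = h²
X(g) = 0 (X(g) = -√(-1 + (-1)²)/8 = -√(-1 + 1)/8 = -√0/8 = -⅛*0 = 0)
((1 + 4*(-3)) + X(-4))² = ((1 + 4*(-3)) + 0)² = ((1 - 12) + 0)² = (-11 + 0)² = (-11)² = 121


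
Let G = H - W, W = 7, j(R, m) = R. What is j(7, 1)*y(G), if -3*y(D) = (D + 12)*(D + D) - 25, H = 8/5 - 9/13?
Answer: 2868271/12675 ≈ 226.29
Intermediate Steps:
H = 59/65 (H = 8*(⅕) - 9*1/13 = 8/5 - 9/13 = 59/65 ≈ 0.90769)
G = -396/65 (G = 59/65 - 1*7 = 59/65 - 7 = -396/65 ≈ -6.0923)
y(D) = 25/3 - 2*D*(12 + D)/3 (y(D) = -((D + 12)*(D + D) - 25)/3 = -((12 + D)*(2*D) - 25)/3 = -(2*D*(12 + D) - 25)/3 = -(-25 + 2*D*(12 + D))/3 = 25/3 - 2*D*(12 + D)/3)
j(7, 1)*y(G) = 7*(25/3 - 8*(-396/65) - 2*(-396/65)²/3) = 7*(25/3 + 3168/65 - ⅔*156816/4225) = 7*(25/3 + 3168/65 - 104544/4225) = 7*(409753/12675) = 2868271/12675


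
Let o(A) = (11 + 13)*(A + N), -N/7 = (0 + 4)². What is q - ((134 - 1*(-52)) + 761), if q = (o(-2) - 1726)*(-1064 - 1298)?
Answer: 10538297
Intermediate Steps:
N = -112 (N = -7*(0 + 4)² = -7*4² = -7*16 = -112)
o(A) = -2688 + 24*A (o(A) = (11 + 13)*(A - 112) = 24*(-112 + A) = -2688 + 24*A)
q = 10539244 (q = ((-2688 + 24*(-2)) - 1726)*(-1064 - 1298) = ((-2688 - 48) - 1726)*(-2362) = (-2736 - 1726)*(-2362) = -4462*(-2362) = 10539244)
q - ((134 - 1*(-52)) + 761) = 10539244 - ((134 - 1*(-52)) + 761) = 10539244 - ((134 + 52) + 761) = 10539244 - (186 + 761) = 10539244 - 1*947 = 10539244 - 947 = 10538297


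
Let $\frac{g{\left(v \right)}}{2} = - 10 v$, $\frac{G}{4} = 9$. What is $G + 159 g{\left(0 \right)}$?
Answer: $36$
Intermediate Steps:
$G = 36$ ($G = 4 \cdot 9 = 36$)
$g{\left(v \right)} = - 20 v$ ($g{\left(v \right)} = 2 \left(- 10 v\right) = - 20 v$)
$G + 159 g{\left(0 \right)} = 36 + 159 \left(\left(-20\right) 0\right) = 36 + 159 \cdot 0 = 36 + 0 = 36$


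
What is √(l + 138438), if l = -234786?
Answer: 2*I*√24087 ≈ 310.4*I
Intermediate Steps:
√(l + 138438) = √(-234786 + 138438) = √(-96348) = 2*I*√24087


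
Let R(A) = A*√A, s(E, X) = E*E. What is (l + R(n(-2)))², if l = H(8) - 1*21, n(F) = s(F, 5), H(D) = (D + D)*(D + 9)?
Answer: 67081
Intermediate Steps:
s(E, X) = E²
H(D) = 2*D*(9 + D) (H(D) = (2*D)*(9 + D) = 2*D*(9 + D))
n(F) = F²
l = 251 (l = 2*8*(9 + 8) - 1*21 = 2*8*17 - 21 = 272 - 21 = 251)
R(A) = A^(3/2)
(l + R(n(-2)))² = (251 + ((-2)²)^(3/2))² = (251 + 4^(3/2))² = (251 + 8)² = 259² = 67081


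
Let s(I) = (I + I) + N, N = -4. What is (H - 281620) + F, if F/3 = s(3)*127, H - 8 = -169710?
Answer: -450560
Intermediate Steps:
H = -169702 (H = 8 - 169710 = -169702)
s(I) = -4 + 2*I (s(I) = (I + I) - 4 = 2*I - 4 = -4 + 2*I)
F = 762 (F = 3*((-4 + 2*3)*127) = 3*((-4 + 6)*127) = 3*(2*127) = 3*254 = 762)
(H - 281620) + F = (-169702 - 281620) + 762 = -451322 + 762 = -450560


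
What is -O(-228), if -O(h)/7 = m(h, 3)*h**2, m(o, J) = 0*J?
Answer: 0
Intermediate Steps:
m(o, J) = 0
O(h) = 0 (O(h) = -0*h**2 = -7*0 = 0)
-O(-228) = -1*0 = 0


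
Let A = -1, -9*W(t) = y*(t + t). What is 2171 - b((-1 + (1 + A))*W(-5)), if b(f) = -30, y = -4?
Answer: 2201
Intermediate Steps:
W(t) = 8*t/9 (W(t) = -(-4)*(t + t)/9 = -(-4)*2*t/9 = -(-8)*t/9 = 8*t/9)
2171 - b((-1 + (1 + A))*W(-5)) = 2171 - 1*(-30) = 2171 + 30 = 2201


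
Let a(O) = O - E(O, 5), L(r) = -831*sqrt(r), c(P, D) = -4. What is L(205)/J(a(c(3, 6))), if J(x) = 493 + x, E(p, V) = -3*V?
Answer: -277*sqrt(205)/168 ≈ -23.607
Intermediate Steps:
a(O) = 15 + O (a(O) = O - (-3)*5 = O - 1*(-15) = O + 15 = 15 + O)
L(205)/J(a(c(3, 6))) = (-831*sqrt(205))/(493 + (15 - 4)) = (-831*sqrt(205))/(493 + 11) = -831*sqrt(205)/504 = -831*sqrt(205)*(1/504) = -277*sqrt(205)/168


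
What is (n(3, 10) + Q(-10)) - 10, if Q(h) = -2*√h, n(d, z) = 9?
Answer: -1 - 2*I*√10 ≈ -1.0 - 6.3246*I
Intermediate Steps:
(n(3, 10) + Q(-10)) - 10 = (9 - 2*I*√10) - 10 = -1 - 2*I*√10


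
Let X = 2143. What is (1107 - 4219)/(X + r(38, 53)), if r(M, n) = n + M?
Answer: -1556/1117 ≈ -1.3930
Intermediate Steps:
r(M, n) = M + n
(1107 - 4219)/(X + r(38, 53)) = (1107 - 4219)/(2143 + (38 + 53)) = -3112/(2143 + 91) = -3112/2234 = -3112*1/2234 = -1556/1117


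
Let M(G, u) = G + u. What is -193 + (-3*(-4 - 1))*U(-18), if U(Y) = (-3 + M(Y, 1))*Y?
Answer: 5207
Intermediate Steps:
U(Y) = Y*(-2 + Y) (U(Y) = (-3 + (Y + 1))*Y = (-3 + (1 + Y))*Y = (-2 + Y)*Y = Y*(-2 + Y))
-193 + (-3*(-4 - 1))*U(-18) = -193 + (-3*(-4 - 1))*(-18*(-2 - 18)) = -193 + (-3*(-5))*(-18*(-20)) = -193 + 15*360 = -193 + 5400 = 5207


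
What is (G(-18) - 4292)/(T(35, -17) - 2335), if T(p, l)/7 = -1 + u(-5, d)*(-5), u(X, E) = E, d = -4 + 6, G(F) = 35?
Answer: 473/268 ≈ 1.7649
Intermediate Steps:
d = 2
T(p, l) = -77 (T(p, l) = 7*(-1 + 2*(-5)) = 7*(-1 - 10) = 7*(-11) = -77)
(G(-18) - 4292)/(T(35, -17) - 2335) = (35 - 4292)/(-77 - 2335) = -4257/(-2412) = -4257*(-1/2412) = 473/268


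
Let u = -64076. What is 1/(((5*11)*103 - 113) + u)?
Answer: -1/58524 ≈ -1.7087e-5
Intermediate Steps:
1/(((5*11)*103 - 113) + u) = 1/(((5*11)*103 - 113) - 64076) = 1/((55*103 - 113) - 64076) = 1/((5665 - 113) - 64076) = 1/(5552 - 64076) = 1/(-58524) = -1/58524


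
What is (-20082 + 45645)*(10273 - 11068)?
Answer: -20322585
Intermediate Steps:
(-20082 + 45645)*(10273 - 11068) = 25563*(-795) = -20322585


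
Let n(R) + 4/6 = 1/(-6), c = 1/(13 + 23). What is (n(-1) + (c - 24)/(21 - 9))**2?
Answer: 1495729/186624 ≈ 8.0147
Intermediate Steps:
c = 1/36 ≈ 0.027778
n(R) = -5/6 (n(R) = -2/3 + 1/(-6) = -2/3 - 1/6 = -5/6)
(n(-1) + (c - 24)/(21 - 9))**2 = (-5/6 + (1/36 - 24)/(21 - 9))**2 = (-5/6 - 863/36/12)**2 = (-5/6 - 863/36*1/12)**2 = (-5/6 - 863/432)**2 = (-1223/432)**2 = 1495729/186624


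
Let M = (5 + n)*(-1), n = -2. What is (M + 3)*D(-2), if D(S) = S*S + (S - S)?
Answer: 0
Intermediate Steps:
D(S) = S² (D(S) = S² + 0 = S²)
M = -3 (M = (5 - 2)*(-1) = 3*(-1) = -3)
(M + 3)*D(-2) = (-3 + 3)*(-2)² = 0*4 = 0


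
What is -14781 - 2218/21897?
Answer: -323661775/21897 ≈ -14781.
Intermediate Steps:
-14781 - 2218/21897 = -323661775/21897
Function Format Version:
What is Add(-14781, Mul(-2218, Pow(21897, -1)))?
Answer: Rational(-323661775, 21897) ≈ -14781.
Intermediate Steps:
Add(-14781, Mul(-2218, Pow(21897, -1))) = Add(-14781, Mul(-2218, Rational(1, 21897))) = Add(-14781, Rational(-2218, 21897)) = Rational(-323661775, 21897)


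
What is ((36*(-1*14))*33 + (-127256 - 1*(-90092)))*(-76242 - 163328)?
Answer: 12887907720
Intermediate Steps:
((36*(-1*14))*33 + (-127256 - 1*(-90092)))*(-76242 - 163328) = ((36*(-14))*33 + (-127256 + 90092))*(-239570) = (-504*33 - 37164)*(-239570) = (-16632 - 37164)*(-239570) = -53796*(-239570) = 12887907720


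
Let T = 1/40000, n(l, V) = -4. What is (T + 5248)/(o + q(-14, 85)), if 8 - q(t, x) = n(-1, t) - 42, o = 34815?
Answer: 209920001/1394760000 ≈ 0.15051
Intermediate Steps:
T = 1/40000 ≈ 2.5000e-5
q(t, x) = 54 (q(t, x) = 8 - (-4 - 42) = 8 - 1*(-46) = 8 + 46 = 54)
(T + 5248)/(o + q(-14, 85)) = (1/40000 + 5248)/(34815 + 54) = (209920001/40000)/34869 = (209920001/40000)*(1/34869) = 209920001/1394760000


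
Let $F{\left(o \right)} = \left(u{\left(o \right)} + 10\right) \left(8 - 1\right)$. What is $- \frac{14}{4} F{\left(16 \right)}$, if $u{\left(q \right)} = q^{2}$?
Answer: $-6517$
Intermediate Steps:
$F{\left(o \right)} = 70 + 7 o^{2}$ ($F{\left(o \right)} = \left(o^{2} + 10\right) \left(8 - 1\right) = \left(10 + o^{2}\right) 7 = 70 + 7 o^{2}$)
$- \frac{14}{4} F{\left(16 \right)} = - \frac{14}{4} \left(70 + 7 \cdot 16^{2}\right) = \left(-14\right) \frac{1}{4} \left(70 + 7 \cdot 256\right) = - \frac{7 \left(70 + 1792\right)}{2} = \left(- \frac{7}{2}\right) 1862 = -6517$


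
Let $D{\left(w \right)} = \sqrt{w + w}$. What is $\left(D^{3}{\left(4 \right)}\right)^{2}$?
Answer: $512$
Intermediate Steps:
$D{\left(w \right)} = \sqrt{2} \sqrt{w}$ ($D{\left(w \right)} = \sqrt{2 w} = \sqrt{2} \sqrt{w}$)
$\left(D^{3}{\left(4 \right)}\right)^{2} = \left(\left(\sqrt{2} \sqrt{4}\right)^{3}\right)^{2} = \left(\left(\sqrt{2} \cdot 2\right)^{3}\right)^{2} = \left(\left(2 \sqrt{2}\right)^{3}\right)^{2} = \left(16 \sqrt{2}\right)^{2} = 512$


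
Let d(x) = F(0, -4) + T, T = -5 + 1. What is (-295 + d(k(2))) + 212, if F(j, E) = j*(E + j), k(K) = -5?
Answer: -87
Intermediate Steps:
T = -4
d(x) = -4 (d(x) = 0*(-4 + 0) - 4 = 0*(-4) - 4 = 0 - 4 = -4)
(-295 + d(k(2))) + 212 = (-295 - 4) + 212 = -299 + 212 = -87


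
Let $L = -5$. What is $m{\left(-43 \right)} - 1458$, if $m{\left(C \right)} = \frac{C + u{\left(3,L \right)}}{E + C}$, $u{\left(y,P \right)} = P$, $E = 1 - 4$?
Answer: $- \frac{33510}{23} \approx -1457.0$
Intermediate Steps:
$E = -3$ ($E = 1 - 4 = -3$)
$m{\left(C \right)} = \frac{-5 + C}{-3 + C}$ ($m{\left(C \right)} = \frac{C - 5}{-3 + C} = \frac{-5 + C}{-3 + C}$)
$m{\left(-43 \right)} - 1458 = \frac{-5 - 43}{-3 - 43} - 1458 = \frac{1}{-46} \left(-48\right) - 1458 = \left(- \frac{1}{46}\right) \left(-48\right) - 1458 = \frac{24}{23} - 1458 = - \frac{33510}{23}$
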